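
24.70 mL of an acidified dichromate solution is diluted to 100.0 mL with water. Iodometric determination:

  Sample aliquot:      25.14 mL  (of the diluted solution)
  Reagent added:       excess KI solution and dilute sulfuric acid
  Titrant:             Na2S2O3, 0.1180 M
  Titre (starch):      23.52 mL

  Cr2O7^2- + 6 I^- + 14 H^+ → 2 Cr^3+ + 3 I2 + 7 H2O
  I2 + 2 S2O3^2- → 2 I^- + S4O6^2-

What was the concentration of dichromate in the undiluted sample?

0.07449 M

n(S2O3^2-) = 0.02352 × 0.1180 = 2.775 × 10^-3 mol
n(I2) = n(S2O3^2-)/2 = 1.388 × 10^-3 mol
From the 1:3 ratio, n(Cr2O7^2-) in the aliquot = 1/3 × 1.388 × 10^-3 = 4.626 × 10^-4 mol
[Cr2O7^2-]_dilute = 4.626 × 10^-4 / 0.02514 = 0.01840 mol/L
[Cr2O7^2-]_original = 0.01840 × 100.0/24.70 = 0.07449 mol/L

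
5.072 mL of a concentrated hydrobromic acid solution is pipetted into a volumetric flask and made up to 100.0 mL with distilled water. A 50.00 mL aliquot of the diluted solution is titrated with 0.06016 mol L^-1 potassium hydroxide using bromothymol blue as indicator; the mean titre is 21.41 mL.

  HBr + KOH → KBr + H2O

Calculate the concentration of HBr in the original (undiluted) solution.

n(KOH) = 0.02141 × 0.06016 = 1.288 × 10^-3 mol
n(HBr) in the aliquot = 1.288 × 10^-3 mol (1:1 ratio)
[HBr]_dilute = 1.288 × 10^-3 / 0.05000 = 0.02576 mol/L
Dilution factor = 100.0 / 5.072 = 19.72
[HBr]_stock = 0.02576 × 19.72 = 0.5079 mol/L

0.5079 mol/L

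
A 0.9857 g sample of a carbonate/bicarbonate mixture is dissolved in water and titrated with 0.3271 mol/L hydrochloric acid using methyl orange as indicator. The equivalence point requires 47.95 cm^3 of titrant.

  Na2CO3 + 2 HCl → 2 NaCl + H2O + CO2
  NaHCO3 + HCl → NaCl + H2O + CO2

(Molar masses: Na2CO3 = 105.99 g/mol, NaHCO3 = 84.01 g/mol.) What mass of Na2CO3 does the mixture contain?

0.5672 g

n(HCl) = 0.04795 × 0.3271 = 0.01568 mol
Let x = n(Na2CO3), y = n(NaHCO3).
Titrant: 2x + 1y = 0.01568;  mass: 105.99x + 84.01y = 0.9857
Solving, x = 5.351 × 10^-3 mol, y = 4.982 × 10^-3 mol
mass of Na2CO3 = 5.351 × 10^-3 × 105.99 = 0.5672 g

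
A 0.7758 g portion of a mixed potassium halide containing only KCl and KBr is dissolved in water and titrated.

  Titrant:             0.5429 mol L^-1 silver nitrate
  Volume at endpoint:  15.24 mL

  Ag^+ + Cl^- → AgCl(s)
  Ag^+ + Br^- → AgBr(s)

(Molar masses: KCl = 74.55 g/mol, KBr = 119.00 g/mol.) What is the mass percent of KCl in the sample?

45.14 %

n(AgNO3) = 0.01524 × 0.5429 = 8.274 × 10^-3 mol
Let x = n(KCl), y = n(KBr).
Titrant: 1x + 1y = 8.274 × 10^-3;  mass: 74.55x + 119.00y = 0.7758
Solving, x = 4.697 × 10^-3 mol, y = 3.577 × 10^-3 mol
mass of KCl = 4.697 × 10^-3 × 74.55 = 0.3502 g
% KCl = 0.3502 / 0.7758 × 100 = 45.14 %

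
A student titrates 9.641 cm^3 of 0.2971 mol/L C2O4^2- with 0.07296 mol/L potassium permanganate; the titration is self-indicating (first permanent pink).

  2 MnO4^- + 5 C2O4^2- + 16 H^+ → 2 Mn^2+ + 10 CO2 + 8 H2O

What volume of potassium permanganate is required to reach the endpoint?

n(C2O4^2-) = 0.009641 L × 0.2971 mol/L = 2.864 × 10^-3 mol
From the 2:5 stoichiometry, n(KMnO4) = 2/5 × 2.864 × 10^-3 = 1.146 × 10^-3 mol
V(KMnO4) = 1.146 × 10^-3 mol / 0.07296 mol/L = 0.01570 L = 15.70 mL

15.70 mL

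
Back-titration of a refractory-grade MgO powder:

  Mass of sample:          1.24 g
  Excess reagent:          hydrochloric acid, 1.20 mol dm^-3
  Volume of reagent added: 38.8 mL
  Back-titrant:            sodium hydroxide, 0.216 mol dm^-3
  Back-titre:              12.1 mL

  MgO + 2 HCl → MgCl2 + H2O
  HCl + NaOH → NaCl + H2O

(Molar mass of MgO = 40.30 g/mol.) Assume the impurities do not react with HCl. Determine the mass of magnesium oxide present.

0.886 g

n(HCl) added = 0.0388 × 1.20 = 0.0466 mol
n(NaOH) used in back-titration = 0.0121 × 0.216 = 2.61 × 10^-3 mol
n(HCl) left over = 2.61 × 10^-3 mol (1:1 ratio)
n(HCl) consumed by analyte = 0.0466 − 2.61 × 10^-3 = 0.0439 mol
From the 1:2 ratio, n(MgO) = 1/2 × 0.0439 = 0.0220 mol
mass of MgO = 0.0220 × 40.30 = 0.886 g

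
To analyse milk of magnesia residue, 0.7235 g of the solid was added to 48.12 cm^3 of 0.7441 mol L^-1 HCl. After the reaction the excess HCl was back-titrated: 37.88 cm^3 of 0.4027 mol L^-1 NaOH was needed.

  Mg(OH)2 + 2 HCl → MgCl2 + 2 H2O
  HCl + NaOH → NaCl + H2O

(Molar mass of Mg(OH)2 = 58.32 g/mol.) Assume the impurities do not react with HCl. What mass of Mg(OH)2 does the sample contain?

n(HCl) added = 0.04812 × 0.7441 = 0.03581 mol
n(NaOH) used in back-titration = 0.03788 × 0.4027 = 0.01525 mol
n(HCl) left over = 0.01525 mol (1:1 ratio)
n(HCl) consumed by analyte = 0.03581 − 0.01525 = 0.02055 mol
From the 1:2 ratio, n(Mg(OH)2) = 1/2 × 0.02055 = 0.01028 mol
mass of Mg(OH)2 = 0.01028 × 58.32 = 0.5993 g

0.5993 g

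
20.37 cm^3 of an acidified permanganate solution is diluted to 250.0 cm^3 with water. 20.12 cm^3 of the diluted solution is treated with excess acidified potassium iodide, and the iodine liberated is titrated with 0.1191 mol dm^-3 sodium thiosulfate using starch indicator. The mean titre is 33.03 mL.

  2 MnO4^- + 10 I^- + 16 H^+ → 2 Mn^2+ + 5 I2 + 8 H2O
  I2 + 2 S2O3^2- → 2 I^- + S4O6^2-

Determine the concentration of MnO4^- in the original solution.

n(S2O3^2-) = 0.03303 × 0.1191 = 3.934 × 10^-3 mol
n(I2) = n(S2O3^2-)/2 = 1.967 × 10^-3 mol
From the 2:5 ratio, n(MnO4^-) in the aliquot = 2/5 × 1.967 × 10^-3 = 7.868 × 10^-4 mol
[MnO4^-]_dilute = 7.868 × 10^-4 / 0.02012 = 0.03910 mol/L
[MnO4^-]_original = 0.03910 × 250.0/20.37 = 0.4799 mol/L

0.4799 mol/L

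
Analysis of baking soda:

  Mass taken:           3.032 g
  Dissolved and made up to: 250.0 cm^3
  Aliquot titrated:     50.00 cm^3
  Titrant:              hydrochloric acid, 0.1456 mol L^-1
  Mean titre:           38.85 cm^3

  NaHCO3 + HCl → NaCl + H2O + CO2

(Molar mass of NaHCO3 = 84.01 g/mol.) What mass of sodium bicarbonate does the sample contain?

n(HCl) per titration = 0.03885 × 0.1456 = 5.657 × 10^-3 mol
n(NaHCO3) in each aliquot = 5.657 × 10^-3 mol (1:1 ratio)
n(NaHCO3) in the whole flask = 5.657 × 10^-3 × 250.0/50.00 = 0.02828 mol
mass of NaHCO3 = 0.02828 × 84.01 = 2.376 g

2.376 g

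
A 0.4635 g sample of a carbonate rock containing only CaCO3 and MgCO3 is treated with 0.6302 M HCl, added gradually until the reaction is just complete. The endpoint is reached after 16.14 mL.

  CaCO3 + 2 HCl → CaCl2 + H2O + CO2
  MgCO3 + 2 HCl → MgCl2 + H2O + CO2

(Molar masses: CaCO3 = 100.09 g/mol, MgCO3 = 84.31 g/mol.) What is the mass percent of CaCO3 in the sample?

n(HCl) = 0.01614 × 0.6302 = 0.01017 mol
Let x = n(CaCO3), y = n(MgCO3).
Titrant: 2x + 2y = 0.01017;  mass: 100.09x + 84.31y = 0.4635
Solving, x = 2.200 × 10^-3 mol, y = 2.885 × 10^-3 mol
mass of CaCO3 = 2.200 × 10^-3 × 100.09 = 0.2202 g
% CaCO3 = 0.2202 / 0.4635 × 100 = 47.52 %

47.52 %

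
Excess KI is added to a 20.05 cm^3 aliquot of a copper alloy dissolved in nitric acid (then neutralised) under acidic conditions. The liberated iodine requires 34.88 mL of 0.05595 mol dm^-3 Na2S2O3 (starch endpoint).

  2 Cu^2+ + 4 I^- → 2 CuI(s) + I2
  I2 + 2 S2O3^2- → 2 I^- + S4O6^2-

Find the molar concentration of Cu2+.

n(S2O3^2-) = 0.03488 × 0.05595 = 1.952 × 10^-3 mol
n(I2) = n(S2O3^2-)/2 = 9.758 × 10^-4 mol
From the 2:1 ratio, n(Cu2+) in the aliquot = 2/1 × 9.758 × 10^-4 = 1.952 × 10^-3 mol
[Cu2+] = 1.952 × 10^-3 / 0.02005 = 0.09733 mol/L

0.09733 mol/L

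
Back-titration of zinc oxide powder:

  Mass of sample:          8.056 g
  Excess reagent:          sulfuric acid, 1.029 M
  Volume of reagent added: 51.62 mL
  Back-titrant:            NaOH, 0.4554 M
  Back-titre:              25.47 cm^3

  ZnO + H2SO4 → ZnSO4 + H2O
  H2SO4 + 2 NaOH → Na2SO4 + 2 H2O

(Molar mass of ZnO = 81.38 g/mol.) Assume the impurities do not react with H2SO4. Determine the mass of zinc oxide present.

n(H2SO4) added = 0.05162 × 1.029 = 0.05312 mol
n(NaOH) used in back-titration = 0.02547 × 0.4554 = 0.01160 mol
From the 1:2 ratio, n(H2SO4) left over = 1/2 × 0.01160 = 5.800 × 10^-3 mol
n(H2SO4) consumed by analyte = 0.05312 − 5.800 × 10^-3 = 0.04732 mol
n(ZnO) = 0.04732 mol (1:1 ratio)
mass of ZnO = 0.04732 × 81.38 = 3.851 g

3.851 g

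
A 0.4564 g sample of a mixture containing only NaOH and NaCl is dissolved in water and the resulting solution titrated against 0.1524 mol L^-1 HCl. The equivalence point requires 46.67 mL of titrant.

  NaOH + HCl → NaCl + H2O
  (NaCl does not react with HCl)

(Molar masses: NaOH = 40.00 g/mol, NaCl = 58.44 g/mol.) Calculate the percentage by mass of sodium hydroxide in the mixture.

62.34 %

n(HCl) = 0.04667 × 0.1524 = 7.113 × 10^-3 mol
Let x = n(NaOH), y = n(NaCl).
Titrant: 1x = 7.113 × 10^-3;  mass: 40.00x + 58.44y = 0.4564
Solving, x = 7.113 × 10^-3 mol, y = 2.941 × 10^-3 mol
mass of NaOH = 7.113 × 10^-3 × 40.00 = 0.2845 g
% NaOH = 0.2845 / 0.4564 × 100 = 62.34 %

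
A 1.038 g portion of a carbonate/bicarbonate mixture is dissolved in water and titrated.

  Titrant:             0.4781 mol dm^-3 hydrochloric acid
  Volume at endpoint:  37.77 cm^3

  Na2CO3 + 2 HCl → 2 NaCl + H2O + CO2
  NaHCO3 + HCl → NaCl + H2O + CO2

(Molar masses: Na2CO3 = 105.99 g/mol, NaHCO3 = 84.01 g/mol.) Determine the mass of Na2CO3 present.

n(HCl) = 0.03777 × 0.4781 = 0.01806 mol
Let x = n(Na2CO3), y = n(NaHCO3).
Titrant: 2x + 1y = 0.01806;  mass: 105.99x + 84.01y = 1.038
Solving, x = 7.723 × 10^-3 mol, y = 2.612 × 10^-3 mol
mass of Na2CO3 = 7.723 × 10^-3 × 105.99 = 0.8185 g

0.8185 g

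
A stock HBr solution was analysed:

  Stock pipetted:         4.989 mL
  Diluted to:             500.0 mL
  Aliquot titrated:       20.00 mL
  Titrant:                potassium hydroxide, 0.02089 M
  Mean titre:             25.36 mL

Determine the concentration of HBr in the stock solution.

HBr + KOH → KBr + H2O
n(KOH) = 0.02536 × 0.02089 = 5.298 × 10^-4 mol
n(HBr) in the aliquot = 5.298 × 10^-4 mol (1:1 ratio)
[HBr]_dilute = 5.298 × 10^-4 / 0.02000 = 0.02649 mol/L
Dilution factor = 500.0 / 4.989 = 100.2
[HBr]_stock = 0.02649 × 100.2 = 2.655 mol/L

2.655 M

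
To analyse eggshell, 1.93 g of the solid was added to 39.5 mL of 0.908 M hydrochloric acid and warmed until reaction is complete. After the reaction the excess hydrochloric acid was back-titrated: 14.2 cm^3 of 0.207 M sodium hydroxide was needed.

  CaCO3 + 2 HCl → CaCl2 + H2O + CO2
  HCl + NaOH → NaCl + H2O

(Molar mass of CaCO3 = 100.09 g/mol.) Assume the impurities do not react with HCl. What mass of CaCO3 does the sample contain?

1.65 g

n(HCl) added = 0.0395 × 0.908 = 0.0359 mol
n(NaOH) used in back-titration = 0.0142 × 0.207 = 2.94 × 10^-3 mol
n(HCl) left over = 2.94 × 10^-3 mol (1:1 ratio)
n(HCl) consumed by analyte = 0.0359 − 2.94 × 10^-3 = 0.0329 mol
From the 1:2 ratio, n(CaCO3) = 1/2 × 0.0329 = 0.0165 mol
mass of CaCO3 = 0.0165 × 100.09 = 1.65 g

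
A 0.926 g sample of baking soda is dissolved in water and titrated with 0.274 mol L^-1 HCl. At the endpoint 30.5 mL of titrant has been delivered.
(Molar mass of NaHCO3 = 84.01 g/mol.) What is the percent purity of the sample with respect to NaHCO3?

NaHCO3 + HCl → NaCl + H2O + CO2
n(HCl) = 0.0305 L × 0.274 mol/L = 8.36 × 10^-3 mol
n(NaHCO3) = 8.36 × 10^-3 mol (1:1 ratio)
mass of NaHCO3 = 8.36 × 10^-3 × 84.01 g/mol = 0.702 g
% NaHCO3 = 0.702 / 0.926 × 100 = 75.8 %

75.8 %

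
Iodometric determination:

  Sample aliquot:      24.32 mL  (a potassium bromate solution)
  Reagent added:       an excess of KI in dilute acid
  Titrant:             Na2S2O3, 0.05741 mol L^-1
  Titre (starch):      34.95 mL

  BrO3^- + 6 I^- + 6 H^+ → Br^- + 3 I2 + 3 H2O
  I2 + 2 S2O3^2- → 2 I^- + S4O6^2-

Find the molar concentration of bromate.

n(S2O3^2-) = 0.03495 × 0.05741 = 2.006 × 10^-3 mol
n(I2) = n(S2O3^2-)/2 = 1.003 × 10^-3 mol
From the 1:3 ratio, n(BrO3^-) in the aliquot = 1/3 × 1.003 × 10^-3 = 3.344 × 10^-4 mol
[BrO3^-] = 3.344 × 10^-4 / 0.02432 = 0.01375 mol/L

0.01375 mol/L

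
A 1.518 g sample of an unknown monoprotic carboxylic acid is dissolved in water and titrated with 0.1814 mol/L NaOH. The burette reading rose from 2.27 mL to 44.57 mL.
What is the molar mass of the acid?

197.8 g/mol

n(NaOH) = 0.04230 L × 0.1814 mol/L = 7.673 × 10^-3 mol
n(HA) = 7.673 × 10^-3 mol (1:1 ratio)
M = m / n = 1.518 g / 7.673 × 10^-3 mol = 197.8 g/mol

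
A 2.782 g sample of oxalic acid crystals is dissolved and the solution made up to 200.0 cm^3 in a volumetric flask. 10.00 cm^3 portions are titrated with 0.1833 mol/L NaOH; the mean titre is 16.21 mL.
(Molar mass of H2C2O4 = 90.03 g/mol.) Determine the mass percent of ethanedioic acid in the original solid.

H2C2O4 + 2 NaOH → Na2C2O4 + 2 H2O
n(NaOH) per titration = 0.01621 × 0.1833 = 2.971 × 10^-3 mol
From the 1:2 ratio, n(H2C2O4) in each aliquot = 1/2 × 2.971 × 10^-3 = 1.486 × 10^-3 mol
n(H2C2O4) in the whole flask = 1.486 × 10^-3 × 200.0/10.00 = 0.02971 mol
mass of H2C2O4 = 0.02971 × 90.03 = 2.675 g
% H2C2O4 = 2.675 / 2.782 × 100 = 96.16 %

96.16 %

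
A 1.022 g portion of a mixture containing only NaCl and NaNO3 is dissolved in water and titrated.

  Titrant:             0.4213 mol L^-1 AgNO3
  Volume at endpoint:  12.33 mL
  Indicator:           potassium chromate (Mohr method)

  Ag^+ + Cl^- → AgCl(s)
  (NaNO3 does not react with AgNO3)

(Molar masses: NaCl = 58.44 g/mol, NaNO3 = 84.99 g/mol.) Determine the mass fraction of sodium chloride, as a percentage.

29.70 %

n(AgNO3) = 0.01233 × 0.4213 = 5.195 × 10^-3 mol
Let x = n(NaCl), y = n(NaNO3).
Titrant: 1x = 5.195 × 10^-3;  mass: 58.44x + 84.99y = 1.022
Solving, x = 5.195 × 10^-3 mol, y = 8.453 × 10^-3 mol
mass of NaCl = 5.195 × 10^-3 × 58.44 = 0.3036 g
% NaCl = 0.3036 / 1.022 × 100 = 29.70 %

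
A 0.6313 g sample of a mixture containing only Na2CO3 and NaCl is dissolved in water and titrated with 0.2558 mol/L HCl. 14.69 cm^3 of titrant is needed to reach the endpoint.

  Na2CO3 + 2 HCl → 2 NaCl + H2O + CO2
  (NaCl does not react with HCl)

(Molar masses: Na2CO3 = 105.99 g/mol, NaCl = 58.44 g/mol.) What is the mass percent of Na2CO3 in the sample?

31.54 %

n(HCl) = 0.01469 × 0.2558 = 3.758 × 10^-3 mol
Let x = n(Na2CO3), y = n(NaCl).
Titrant: 2x = 3.758 × 10^-3;  mass: 105.99x + 58.44y = 0.6313
Solving, x = 1.879 × 10^-3 mol, y = 7.395 × 10^-3 mol
mass of Na2CO3 = 1.879 × 10^-3 × 105.99 = 0.1991 g
% Na2CO3 = 0.1991 / 0.6313 × 100 = 31.54 %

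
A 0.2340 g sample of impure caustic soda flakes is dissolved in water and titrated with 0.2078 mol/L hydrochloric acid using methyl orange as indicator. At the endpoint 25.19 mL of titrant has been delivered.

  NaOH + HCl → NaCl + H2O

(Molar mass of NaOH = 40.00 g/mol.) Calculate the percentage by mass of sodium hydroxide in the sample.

89.48 %

n(HCl) = 0.02519 L × 0.2078 mol/L = 5.234 × 10^-3 mol
n(NaOH) = 5.234 × 10^-3 mol (1:1 ratio)
mass of NaOH = 5.234 × 10^-3 × 40.00 g/mol = 0.2094 g
% NaOH = 0.2094 / 0.2340 × 100 = 89.48 %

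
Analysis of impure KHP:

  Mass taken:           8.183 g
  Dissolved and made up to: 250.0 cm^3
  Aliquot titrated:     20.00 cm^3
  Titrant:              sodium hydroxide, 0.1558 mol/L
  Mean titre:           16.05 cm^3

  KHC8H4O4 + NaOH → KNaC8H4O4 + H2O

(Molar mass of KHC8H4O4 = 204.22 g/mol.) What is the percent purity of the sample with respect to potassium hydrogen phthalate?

78.01 %

n(NaOH) per titration = 0.01605 × 0.1558 = 2.501 × 10^-3 mol
n(KHC8H4O4) in each aliquot = 2.501 × 10^-3 mol (1:1 ratio)
n(KHC8H4O4) in the whole flask = 2.501 × 10^-3 × 250.0/20.00 = 0.03126 mol
mass of KHC8H4O4 = 0.03126 × 204.22 = 6.383 g
% KHC8H4O4 = 6.383 / 8.183 × 100 = 78.01 %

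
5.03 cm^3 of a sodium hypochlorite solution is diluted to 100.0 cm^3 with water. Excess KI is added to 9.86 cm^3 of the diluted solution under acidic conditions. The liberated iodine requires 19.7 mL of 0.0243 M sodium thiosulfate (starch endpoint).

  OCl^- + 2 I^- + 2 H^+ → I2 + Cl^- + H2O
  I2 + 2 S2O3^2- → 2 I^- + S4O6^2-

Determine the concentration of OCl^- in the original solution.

0.483 M

n(S2O3^2-) = 0.0197 × 0.0243 = 4.79 × 10^-4 mol
n(I2) = n(S2O3^2-)/2 = 2.39 × 10^-4 mol
n(OCl^-) in the aliquot = 2.39 × 10^-4 mol (1:1 ratio)
[OCl^-]_dilute = 2.39 × 10^-4 / 0.00986 = 0.0243 mol/L
[OCl^-]_original = 0.0243 × 100.0/5.03 = 0.483 mol/L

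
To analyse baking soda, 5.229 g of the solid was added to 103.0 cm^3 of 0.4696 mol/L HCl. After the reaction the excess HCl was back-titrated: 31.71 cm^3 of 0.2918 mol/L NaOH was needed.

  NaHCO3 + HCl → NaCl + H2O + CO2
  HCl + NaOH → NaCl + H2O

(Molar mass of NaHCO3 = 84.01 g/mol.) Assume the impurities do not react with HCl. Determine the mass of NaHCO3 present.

n(HCl) added = 0.1030 × 0.4696 = 0.04837 mol
n(NaOH) used in back-titration = 0.03171 × 0.2918 = 9.253 × 10^-3 mol
n(HCl) left over = 9.253 × 10^-3 mol (1:1 ratio)
n(HCl) consumed by analyte = 0.04837 − 9.253 × 10^-3 = 0.03912 mol
n(NaHCO3) = 0.03912 mol (1:1 ratio)
mass of NaHCO3 = 0.03912 × 84.01 = 3.286 g

3.286 g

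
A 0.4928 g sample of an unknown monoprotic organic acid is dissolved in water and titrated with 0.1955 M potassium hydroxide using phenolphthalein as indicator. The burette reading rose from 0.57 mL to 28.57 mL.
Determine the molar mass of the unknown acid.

90.03 g/mol

n(KOH) = 0.02800 L × 0.1955 mol/L = 5.474 × 10^-3 mol
n(HA) = 5.474 × 10^-3 mol (1:1 ratio)
M = m / n = 0.4928 g / 5.474 × 10^-3 mol = 90.03 g/mol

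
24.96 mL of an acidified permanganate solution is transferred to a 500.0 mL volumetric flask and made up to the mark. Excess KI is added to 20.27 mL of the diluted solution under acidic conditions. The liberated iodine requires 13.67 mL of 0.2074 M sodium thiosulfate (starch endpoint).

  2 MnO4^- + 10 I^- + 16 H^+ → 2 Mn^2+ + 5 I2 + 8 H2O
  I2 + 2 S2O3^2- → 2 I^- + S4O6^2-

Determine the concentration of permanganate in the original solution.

0.5604 M

n(S2O3^2-) = 0.01367 × 0.2074 = 2.835 × 10^-3 mol
n(I2) = n(S2O3^2-)/2 = 1.418 × 10^-3 mol
From the 2:5 ratio, n(MnO4^-) in the aliquot = 2/5 × 1.418 × 10^-3 = 5.670 × 10^-4 mol
[MnO4^-]_dilute = 5.670 × 10^-4 / 0.02027 = 0.02797 mol/L
[MnO4^-]_original = 0.02797 × 500.0/24.96 = 0.5604 mol/L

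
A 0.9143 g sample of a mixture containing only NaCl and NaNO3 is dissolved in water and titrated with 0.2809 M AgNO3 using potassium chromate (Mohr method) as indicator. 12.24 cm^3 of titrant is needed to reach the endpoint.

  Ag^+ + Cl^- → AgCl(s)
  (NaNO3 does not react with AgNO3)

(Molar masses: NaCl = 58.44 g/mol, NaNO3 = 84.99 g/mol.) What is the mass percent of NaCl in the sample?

21.98 %

n(AgNO3) = 0.01224 × 0.2809 = 3.438 × 10^-3 mol
Let x = n(NaCl), y = n(NaNO3).
Titrant: 1x = 3.438 × 10^-3;  mass: 58.44x + 84.99y = 0.9143
Solving, x = 3.438 × 10^-3 mol, y = 8.394 × 10^-3 mol
mass of NaCl = 3.438 × 10^-3 × 58.44 = 0.2009 g
% NaCl = 0.2009 / 0.9143 × 100 = 21.98 %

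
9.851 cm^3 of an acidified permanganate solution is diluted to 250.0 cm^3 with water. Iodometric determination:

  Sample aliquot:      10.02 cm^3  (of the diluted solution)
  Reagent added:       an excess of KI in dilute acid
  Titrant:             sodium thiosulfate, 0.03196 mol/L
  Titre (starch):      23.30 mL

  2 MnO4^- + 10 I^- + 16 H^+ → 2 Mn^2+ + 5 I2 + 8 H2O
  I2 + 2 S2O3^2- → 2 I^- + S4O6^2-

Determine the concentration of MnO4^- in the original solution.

n(S2O3^2-) = 0.02330 × 0.03196 = 7.447 × 10^-4 mol
n(I2) = n(S2O3^2-)/2 = 3.723 × 10^-4 mol
From the 2:5 ratio, n(MnO4^-) in the aliquot = 2/5 × 3.723 × 10^-4 = 1.489 × 10^-4 mol
[MnO4^-]_dilute = 1.489 × 10^-4 / 0.01002 = 0.01486 mol/L
[MnO4^-]_original = 0.01486 × 250.0/9.851 = 0.3772 mol/L

0.3772 mol/L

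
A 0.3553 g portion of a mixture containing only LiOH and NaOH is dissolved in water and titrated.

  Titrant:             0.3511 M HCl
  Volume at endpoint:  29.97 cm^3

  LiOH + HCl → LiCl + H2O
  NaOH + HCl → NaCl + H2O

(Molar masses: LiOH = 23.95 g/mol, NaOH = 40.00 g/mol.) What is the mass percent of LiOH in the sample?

27.55 %

n(HCl) = 0.02997 × 0.3511 = 0.01052 mol
Let x = n(LiOH), y = n(NaOH).
Titrant: 1x + 1y = 0.01052;  mass: 23.95x + 40.00y = 0.3553
Solving, x = 4.087 × 10^-3 mol, y = 6.435 × 10^-3 mol
mass of LiOH = 4.087 × 10^-3 × 23.95 = 0.09789 g
% LiOH = 0.09789 / 0.3553 × 100 = 27.55 %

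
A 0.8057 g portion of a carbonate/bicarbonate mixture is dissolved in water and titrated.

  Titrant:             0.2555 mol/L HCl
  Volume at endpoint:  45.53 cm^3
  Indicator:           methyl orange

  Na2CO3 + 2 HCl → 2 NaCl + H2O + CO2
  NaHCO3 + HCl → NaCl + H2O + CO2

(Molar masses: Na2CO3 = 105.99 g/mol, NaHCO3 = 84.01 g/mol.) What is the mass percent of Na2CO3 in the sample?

n(HCl) = 0.04553 × 0.2555 = 0.01163 mol
Let x = n(Na2CO3), y = n(NaHCO3).
Titrant: 2x + 1y = 0.01163;  mass: 105.99x + 84.01y = 0.8057
Solving, x = 2.766 × 10^-3 mol, y = 6.101 × 10^-3 mol
mass of Na2CO3 = 2.766 × 10^-3 × 105.99 = 0.2932 g
% Na2CO3 = 0.2932 / 0.8057 × 100 = 36.39 %

36.39 %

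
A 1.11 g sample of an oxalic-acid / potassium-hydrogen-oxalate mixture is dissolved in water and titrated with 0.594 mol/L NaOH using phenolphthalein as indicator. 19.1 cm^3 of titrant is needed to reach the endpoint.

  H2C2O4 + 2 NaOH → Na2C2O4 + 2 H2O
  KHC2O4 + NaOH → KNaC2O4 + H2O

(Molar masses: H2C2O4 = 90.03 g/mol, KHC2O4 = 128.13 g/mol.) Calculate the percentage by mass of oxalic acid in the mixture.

16.8 %

n(NaOH) = 0.0191 × 0.594 = 0.0113 mol
Let x = n(H2C2O4), y = n(KHC2O4).
Titrant: 2x + 1y = 0.0113;  mass: 90.03x + 128.13y = 1.11
Solving, x = 2.07 × 10^-3 mol, y = 7.21 × 10^-3 mol
mass of H2C2O4 = 2.07 × 10^-3 × 90.03 = 0.186 g
% H2C2O4 = 0.186 / 1.11 × 100 = 16.8 %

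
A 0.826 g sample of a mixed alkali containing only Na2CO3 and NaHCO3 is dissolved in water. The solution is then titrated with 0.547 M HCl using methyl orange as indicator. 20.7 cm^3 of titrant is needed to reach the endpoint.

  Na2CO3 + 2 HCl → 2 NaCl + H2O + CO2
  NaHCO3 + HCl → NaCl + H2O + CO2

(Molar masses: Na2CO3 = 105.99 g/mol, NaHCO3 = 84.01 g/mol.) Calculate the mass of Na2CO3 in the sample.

n(HCl) = 0.0207 × 0.547 = 0.0113 mol
Let x = n(Na2CO3), y = n(NaHCO3).
Titrant: 2x + 1y = 0.0113;  mass: 105.99x + 84.01y = 0.826
Solving, x = 2.02 × 10^-3 mol, y = 7.28 × 10^-3 mol
mass of Na2CO3 = 2.02 × 10^-3 × 105.99 = 0.214 g

0.214 g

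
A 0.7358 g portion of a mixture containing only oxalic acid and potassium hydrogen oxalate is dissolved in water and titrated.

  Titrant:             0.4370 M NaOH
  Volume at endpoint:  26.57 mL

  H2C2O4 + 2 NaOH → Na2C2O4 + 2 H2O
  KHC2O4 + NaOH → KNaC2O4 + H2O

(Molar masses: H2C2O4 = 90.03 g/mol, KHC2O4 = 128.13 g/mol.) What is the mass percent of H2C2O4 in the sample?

n(NaOH) = 0.02657 × 0.4370 = 0.01161 mol
Let x = n(H2C2O4), y = n(KHC2O4).
Titrant: 2x + 1y = 0.01161;  mass: 90.03x + 128.13y = 0.7358
Solving, x = 4.523 × 10^-3 mol, y = 2.564 × 10^-3 mol
mass of H2C2O4 = 4.523 × 10^-3 × 90.03 = 0.4072 g
% H2C2O4 = 0.4072 / 0.7358 × 100 = 55.35 %

55.35 %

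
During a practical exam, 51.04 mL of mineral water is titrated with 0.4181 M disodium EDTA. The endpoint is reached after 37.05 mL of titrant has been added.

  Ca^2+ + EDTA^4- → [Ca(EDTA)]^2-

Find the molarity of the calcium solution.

0.3035 M

n(EDTA) = 0.03705 L × 0.4181 mol/L = 0.01549 mol
n(Ca2+) = 0.01549 mol (1:1 mole ratio)
[Ca2+] = 0.01549 mol / 0.05104 L = 0.3035 mol/L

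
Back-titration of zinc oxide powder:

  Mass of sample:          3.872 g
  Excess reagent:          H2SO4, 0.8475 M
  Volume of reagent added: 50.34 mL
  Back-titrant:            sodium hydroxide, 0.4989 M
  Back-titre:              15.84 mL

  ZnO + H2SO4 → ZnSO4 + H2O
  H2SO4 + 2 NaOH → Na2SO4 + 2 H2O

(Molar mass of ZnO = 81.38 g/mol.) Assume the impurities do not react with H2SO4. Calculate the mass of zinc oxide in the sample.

n(H2SO4) added = 0.05034 × 0.8475 = 0.04266 mol
n(NaOH) used in back-titration = 0.01584 × 0.4989 = 7.903 × 10^-3 mol
From the 1:2 ratio, n(H2SO4) left over = 1/2 × 7.903 × 10^-3 = 3.951 × 10^-3 mol
n(H2SO4) consumed by analyte = 0.04266 − 3.951 × 10^-3 = 0.03871 mol
n(ZnO) = 0.03871 mol (1:1 ratio)
mass of ZnO = 0.03871 × 81.38 = 3.150 g

3.150 g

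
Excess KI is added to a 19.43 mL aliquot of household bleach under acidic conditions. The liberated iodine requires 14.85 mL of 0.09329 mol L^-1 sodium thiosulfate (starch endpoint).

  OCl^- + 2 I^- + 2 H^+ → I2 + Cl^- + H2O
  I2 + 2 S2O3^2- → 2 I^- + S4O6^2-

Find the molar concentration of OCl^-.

n(S2O3^2-) = 0.01485 × 0.09329 = 1.385 × 10^-3 mol
n(I2) = n(S2O3^2-)/2 = 6.927 × 10^-4 mol
n(OCl^-) in the aliquot = 6.927 × 10^-4 mol (1:1 ratio)
[OCl^-] = 6.927 × 10^-4 / 0.01943 = 0.03565 mol/L

0.03565 mol/L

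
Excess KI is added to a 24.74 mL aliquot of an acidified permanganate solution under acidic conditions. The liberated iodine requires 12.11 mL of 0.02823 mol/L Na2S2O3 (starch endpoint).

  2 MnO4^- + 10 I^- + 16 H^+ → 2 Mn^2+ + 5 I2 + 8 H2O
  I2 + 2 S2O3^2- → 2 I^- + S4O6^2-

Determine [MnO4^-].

n(S2O3^2-) = 0.01211 × 0.02823 = 3.419 × 10^-4 mol
n(I2) = n(S2O3^2-)/2 = 1.709 × 10^-4 mol
From the 2:5 ratio, n(MnO4^-) in the aliquot = 2/5 × 1.709 × 10^-4 = 6.837 × 10^-5 mol
[MnO4^-] = 6.837 × 10^-5 / 0.02474 = 0.002764 mol/L

0.002764 mol/L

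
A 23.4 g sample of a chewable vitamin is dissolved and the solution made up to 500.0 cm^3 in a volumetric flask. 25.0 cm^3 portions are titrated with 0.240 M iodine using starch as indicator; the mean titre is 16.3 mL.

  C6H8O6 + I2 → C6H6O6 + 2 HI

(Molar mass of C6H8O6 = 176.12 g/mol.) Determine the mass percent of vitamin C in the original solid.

58.9 %

n(I2) per titration = 0.0163 × 0.240 = 3.91 × 10^-3 mol
n(C6H8O6) in each aliquot = 3.91 × 10^-3 mol (1:1 ratio)
n(C6H8O6) in the whole flask = 3.91 × 10^-3 × 500.0/25.0 = 0.0782 mol
mass of C6H8O6 = 0.0782 × 176.12 = 13.8 g
% C6H8O6 = 13.8 / 23.4 × 100 = 58.9 %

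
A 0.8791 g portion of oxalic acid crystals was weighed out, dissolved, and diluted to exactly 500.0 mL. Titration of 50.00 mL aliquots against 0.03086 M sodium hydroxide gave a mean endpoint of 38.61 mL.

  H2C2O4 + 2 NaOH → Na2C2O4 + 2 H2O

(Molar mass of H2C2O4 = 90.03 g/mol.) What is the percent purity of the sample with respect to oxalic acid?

61.01 %

n(NaOH) per titration = 0.03861 × 0.03086 = 1.192 × 10^-3 mol
From the 1:2 ratio, n(H2C2O4) in each aliquot = 1/2 × 1.192 × 10^-3 = 5.958 × 10^-4 mol
n(H2C2O4) in the whole flask = 5.958 × 10^-4 × 500.0/50.00 = 5.958 × 10^-3 mol
mass of H2C2O4 = 5.958 × 10^-3 × 90.03 = 0.5364 g
% H2C2O4 = 0.5364 / 0.8791 × 100 = 61.01 %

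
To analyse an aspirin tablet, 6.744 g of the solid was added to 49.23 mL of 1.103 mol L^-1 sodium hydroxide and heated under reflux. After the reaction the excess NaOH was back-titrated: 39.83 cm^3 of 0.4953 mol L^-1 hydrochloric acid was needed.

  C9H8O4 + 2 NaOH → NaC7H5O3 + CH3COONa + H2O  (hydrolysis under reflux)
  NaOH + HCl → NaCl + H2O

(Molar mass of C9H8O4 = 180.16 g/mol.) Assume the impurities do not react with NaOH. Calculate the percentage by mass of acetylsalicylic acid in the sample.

n(NaOH) added = 0.04923 × 1.103 = 0.05430 mol
n(HCl) used in back-titration = 0.03983 × 0.4953 = 0.01973 mol
n(NaOH) left over = 0.01973 mol (1:1 ratio)
n(NaOH) consumed by analyte = 0.05430 − 0.01973 = 0.03457 mol
From the 1:2 ratio, n(C9H8O4) = 1/2 × 0.03457 = 0.01729 mol
mass of C9H8O4 = 0.01729 × 180.16 = 3.114 g
% C9H8O4 = 3.114 / 6.744 × 100 = 46.18 %

46.18 %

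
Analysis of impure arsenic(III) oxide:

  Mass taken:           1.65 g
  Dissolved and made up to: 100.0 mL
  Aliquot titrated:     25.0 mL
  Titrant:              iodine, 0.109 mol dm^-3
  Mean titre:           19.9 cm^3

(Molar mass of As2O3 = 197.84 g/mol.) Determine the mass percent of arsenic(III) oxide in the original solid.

As2O3 + 2 I2 + 2 H2O → As2O5 + 4 HI
n(I2) per titration = 0.0199 × 0.109 = 2.17 × 10^-3 mol
From the 1:2 ratio, n(As2O3) in each aliquot = 1/2 × 2.17 × 10^-3 = 1.08 × 10^-3 mol
n(As2O3) in the whole flask = 1.08 × 10^-3 × 100.0/25.0 = 4.34 × 10^-3 mol
mass of As2O3 = 4.34 × 10^-3 × 197.84 = 0.858 g
% As2O3 = 0.858 / 1.65 × 100 = 52.0 %

52.0 %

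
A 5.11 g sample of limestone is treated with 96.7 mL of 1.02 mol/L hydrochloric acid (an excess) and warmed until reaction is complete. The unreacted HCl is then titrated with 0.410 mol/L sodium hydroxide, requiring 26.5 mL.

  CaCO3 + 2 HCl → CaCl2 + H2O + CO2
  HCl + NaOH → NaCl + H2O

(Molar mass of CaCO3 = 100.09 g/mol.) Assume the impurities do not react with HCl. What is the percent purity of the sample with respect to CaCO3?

n(HCl) added = 0.0967 × 1.02 = 0.0986 mol
n(NaOH) used in back-titration = 0.0265 × 0.410 = 0.0109 mol
n(HCl) left over = 0.0109 mol (1:1 ratio)
n(HCl) consumed by analyte = 0.0986 − 0.0109 = 0.0878 mol
From the 1:2 ratio, n(CaCO3) = 1/2 × 0.0878 = 0.0439 mol
mass of CaCO3 = 0.0439 × 100.09 = 4.39 g
% CaCO3 = 4.39 / 5.11 × 100 = 86.0 %

86.0 %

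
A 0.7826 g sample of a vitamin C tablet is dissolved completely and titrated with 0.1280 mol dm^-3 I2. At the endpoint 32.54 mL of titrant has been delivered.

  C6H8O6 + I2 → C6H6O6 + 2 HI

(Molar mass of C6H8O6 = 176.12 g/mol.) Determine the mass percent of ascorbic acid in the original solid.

n(I2) = 0.03254 L × 0.1280 mol/L = 4.165 × 10^-3 mol
n(C6H8O6) = 4.165 × 10^-3 mol (1:1 ratio)
mass of C6H8O6 = 4.165 × 10^-3 × 176.12 g/mol = 0.7336 g
% C6H8O6 = 0.7336 / 0.7826 × 100 = 93.73 %

93.73 %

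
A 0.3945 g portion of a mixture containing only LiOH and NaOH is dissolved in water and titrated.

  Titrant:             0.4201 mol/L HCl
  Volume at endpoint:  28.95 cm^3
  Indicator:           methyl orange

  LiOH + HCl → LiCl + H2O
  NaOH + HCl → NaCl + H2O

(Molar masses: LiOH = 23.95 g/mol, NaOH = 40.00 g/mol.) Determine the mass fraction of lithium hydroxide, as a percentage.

n(HCl) = 0.02895 × 0.4201 = 0.01216 mol
Let x = n(LiOH), y = n(NaOH).
Titrant: 1x + 1y = 0.01216;  mass: 23.95x + 40.00y = 0.3945
Solving, x = 5.731 × 10^-3 mol, y = 6.431 × 10^-3 mol
mass of LiOH = 5.731 × 10^-3 × 23.95 = 0.1372 g
% LiOH = 0.1372 / 0.3945 × 100 = 34.79 %

34.79 %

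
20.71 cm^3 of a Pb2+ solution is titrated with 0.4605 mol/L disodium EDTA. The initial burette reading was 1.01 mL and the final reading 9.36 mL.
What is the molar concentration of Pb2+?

Pb^2+ + EDTA^4- → [Pb(EDTA)]^2-
n(EDTA) = 0.008350 L × 0.4605 mol/L = 3.845 × 10^-3 mol
n(Pb2+) = 3.845 × 10^-3 mol (1:1 mole ratio)
[Pb2+] = 3.845 × 10^-3 mol / 0.02071 L = 0.1857 mol/L

0.1857 mol/L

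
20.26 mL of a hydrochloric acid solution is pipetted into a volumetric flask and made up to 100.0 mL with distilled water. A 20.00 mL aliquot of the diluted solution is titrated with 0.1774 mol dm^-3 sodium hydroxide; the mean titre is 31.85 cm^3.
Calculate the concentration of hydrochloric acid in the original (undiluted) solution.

1.394 mol/L

HCl + NaOH → NaCl + H2O
n(NaOH) = 0.03185 × 0.1774 = 5.650 × 10^-3 mol
n(HCl) in the aliquot = 5.650 × 10^-3 mol (1:1 ratio)
[HCl]_dilute = 5.650 × 10^-3 / 0.02000 = 0.2825 mol/L
Dilution factor = 100.0 / 20.26 = 4.936
[HCl]_stock = 0.2825 × 4.936 = 1.394 mol/L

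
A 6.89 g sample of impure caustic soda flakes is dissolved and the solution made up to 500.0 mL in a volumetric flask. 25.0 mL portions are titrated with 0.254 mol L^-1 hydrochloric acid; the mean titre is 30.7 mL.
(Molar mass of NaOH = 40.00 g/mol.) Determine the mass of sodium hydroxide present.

NaOH + HCl → NaCl + H2O
n(HCl) per titration = 0.0307 × 0.254 = 7.80 × 10^-3 mol
n(NaOH) in each aliquot = 7.80 × 10^-3 mol (1:1 ratio)
n(NaOH) in the whole flask = 7.80 × 10^-3 × 500.0/25.0 = 0.156 mol
mass of NaOH = 0.156 × 40.00 = 6.24 g

6.24 g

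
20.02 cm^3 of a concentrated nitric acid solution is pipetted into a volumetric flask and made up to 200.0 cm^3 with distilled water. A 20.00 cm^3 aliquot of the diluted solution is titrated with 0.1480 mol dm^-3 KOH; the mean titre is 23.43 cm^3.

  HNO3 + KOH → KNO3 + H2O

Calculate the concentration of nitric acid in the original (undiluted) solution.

1.732 mol/L

n(KOH) = 0.02343 × 0.1480 = 3.468 × 10^-3 mol
n(HNO3) in the aliquot = 3.468 × 10^-3 mol (1:1 ratio)
[HNO3]_dilute = 3.468 × 10^-3 / 0.02000 = 0.1734 mol/L
Dilution factor = 200.0 / 20.02 = 9.990
[HNO3]_stock = 0.1734 × 9.990 = 1.732 mol/L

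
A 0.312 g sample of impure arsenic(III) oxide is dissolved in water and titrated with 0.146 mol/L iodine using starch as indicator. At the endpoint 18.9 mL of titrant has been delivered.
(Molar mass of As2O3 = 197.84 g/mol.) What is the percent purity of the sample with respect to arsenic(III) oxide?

As2O3 + 2 I2 + 2 H2O → As2O5 + 4 HI
n(I2) = 0.0189 L × 0.146 mol/L = 2.76 × 10^-3 mol
From the 1:2 ratio, n(As2O3) = 1/2 × 2.76 × 10^-3 = 1.38 × 10^-3 mol
mass of As2O3 = 1.38 × 10^-3 × 197.84 g/mol = 0.273 g
% As2O3 = 0.273 / 0.312 × 100 = 87.5 %

87.5 %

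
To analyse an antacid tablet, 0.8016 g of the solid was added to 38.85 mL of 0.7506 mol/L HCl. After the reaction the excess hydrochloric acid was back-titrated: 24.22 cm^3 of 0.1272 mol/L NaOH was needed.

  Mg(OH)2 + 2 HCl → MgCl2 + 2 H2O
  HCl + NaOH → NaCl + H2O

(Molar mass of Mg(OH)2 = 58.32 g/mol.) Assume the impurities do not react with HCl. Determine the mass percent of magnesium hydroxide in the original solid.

94.87 %

n(HCl) added = 0.03885 × 0.7506 = 0.02916 mol
n(NaOH) used in back-titration = 0.02422 × 0.1272 = 3.081 × 10^-3 mol
n(HCl) left over = 3.081 × 10^-3 mol (1:1 ratio)
n(HCl) consumed by analyte = 0.02916 − 3.081 × 10^-3 = 0.02608 mol
From the 1:2 ratio, n(Mg(OH)2) = 1/2 × 0.02608 = 0.01304 mol
mass of Mg(OH)2 = 0.01304 × 58.32 = 0.7605 g
% Mg(OH)2 = 0.7605 / 0.8016 × 100 = 94.87 %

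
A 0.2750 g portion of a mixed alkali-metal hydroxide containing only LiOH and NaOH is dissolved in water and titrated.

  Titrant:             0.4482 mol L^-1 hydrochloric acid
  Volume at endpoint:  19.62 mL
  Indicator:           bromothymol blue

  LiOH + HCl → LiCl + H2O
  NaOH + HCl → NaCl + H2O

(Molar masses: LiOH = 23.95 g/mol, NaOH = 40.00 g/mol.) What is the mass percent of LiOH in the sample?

n(HCl) = 0.01962 × 0.4482 = 8.794 × 10^-3 mol
Let x = n(LiOH), y = n(NaOH).
Titrant: 1x + 1y = 8.794 × 10^-3;  mass: 23.95x + 40.00y = 0.2750
Solving, x = 4.782 × 10^-3 mol, y = 4.012 × 10^-3 mol
mass of LiOH = 4.782 × 10^-3 × 23.95 = 0.1145 g
% LiOH = 0.1145 / 0.2750 × 100 = 41.64 %

41.64 %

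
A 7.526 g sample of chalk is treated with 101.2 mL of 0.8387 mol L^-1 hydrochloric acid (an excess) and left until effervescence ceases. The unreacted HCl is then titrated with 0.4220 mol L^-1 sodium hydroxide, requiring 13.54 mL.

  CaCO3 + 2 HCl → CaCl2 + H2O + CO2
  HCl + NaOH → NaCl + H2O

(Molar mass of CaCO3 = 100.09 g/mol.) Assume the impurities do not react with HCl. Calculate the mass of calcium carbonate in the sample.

3.962 g

n(HCl) added = 0.1012 × 0.8387 = 0.08488 mol
n(NaOH) used in back-titration = 0.01354 × 0.4220 = 5.714 × 10^-3 mol
n(HCl) left over = 5.714 × 10^-3 mol (1:1 ratio)
n(HCl) consumed by analyte = 0.08488 − 5.714 × 10^-3 = 0.07916 mol
From the 1:2 ratio, n(CaCO3) = 1/2 × 0.07916 = 0.03958 mol
mass of CaCO3 = 0.03958 × 100.09 = 3.962 g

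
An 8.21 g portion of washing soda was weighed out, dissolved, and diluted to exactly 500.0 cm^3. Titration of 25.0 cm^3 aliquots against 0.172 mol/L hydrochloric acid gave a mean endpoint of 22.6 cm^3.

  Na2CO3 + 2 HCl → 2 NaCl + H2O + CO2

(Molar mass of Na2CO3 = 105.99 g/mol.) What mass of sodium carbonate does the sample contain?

n(HCl) per titration = 0.0226 × 0.172 = 3.89 × 10^-3 mol
From the 1:2 ratio, n(Na2CO3) in each aliquot = 1/2 × 3.89 × 10^-3 = 1.94 × 10^-3 mol
n(Na2CO3) in the whole flask = 1.94 × 10^-3 × 500.0/25.0 = 0.0389 mol
mass of Na2CO3 = 0.0389 × 105.99 = 4.12 g

4.12 g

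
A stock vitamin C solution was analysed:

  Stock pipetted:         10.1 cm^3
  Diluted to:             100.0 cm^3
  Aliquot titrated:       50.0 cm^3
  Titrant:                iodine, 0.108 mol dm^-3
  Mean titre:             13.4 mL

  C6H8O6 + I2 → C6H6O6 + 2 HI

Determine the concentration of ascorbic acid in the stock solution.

n(I2) = 0.0134 × 0.108 = 1.45 × 10^-3 mol
n(C6H8O6) in the aliquot = 1.45 × 10^-3 mol (1:1 ratio)
[C6H8O6]_dilute = 1.45 × 10^-3 / 0.0500 = 0.0289 mol/L
Dilution factor = 100.0 / 10.1 = 9.901
[C6H8O6]_stock = 0.0289 × 9.901 = 0.287 mol/L

0.287 mol/L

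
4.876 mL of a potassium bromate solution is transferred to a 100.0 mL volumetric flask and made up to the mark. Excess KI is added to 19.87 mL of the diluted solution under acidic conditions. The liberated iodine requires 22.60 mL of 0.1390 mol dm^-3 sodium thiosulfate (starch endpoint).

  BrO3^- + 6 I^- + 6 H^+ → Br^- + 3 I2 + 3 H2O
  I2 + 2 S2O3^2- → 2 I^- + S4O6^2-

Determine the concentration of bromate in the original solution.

n(S2O3^2-) = 0.02260 × 0.1390 = 3.141 × 10^-3 mol
n(I2) = n(S2O3^2-)/2 = 1.571 × 10^-3 mol
From the 1:3 ratio, n(BrO3^-) in the aliquot = 1/3 × 1.571 × 10^-3 = 5.236 × 10^-4 mol
[BrO3^-]_dilute = 5.236 × 10^-4 / 0.01987 = 0.02635 mol/L
[BrO3^-]_original = 0.02635 × 100.0/4.876 = 0.5404 mol/L

0.5404 mol/L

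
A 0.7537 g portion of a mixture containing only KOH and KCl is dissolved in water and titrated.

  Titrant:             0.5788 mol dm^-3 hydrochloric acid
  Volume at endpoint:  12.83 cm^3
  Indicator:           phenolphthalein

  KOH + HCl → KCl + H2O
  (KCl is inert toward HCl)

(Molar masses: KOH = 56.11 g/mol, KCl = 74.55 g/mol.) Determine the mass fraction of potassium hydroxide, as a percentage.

n(HCl) = 0.01283 × 0.5788 = 7.426 × 10^-3 mol
Let x = n(KOH), y = n(KCl).
Titrant: 1x = 7.426 × 10^-3;  mass: 56.11x + 74.55y = 0.7537
Solving, x = 7.426 × 10^-3 mol, y = 4.521 × 10^-3 mol
mass of KOH = 7.426 × 10^-3 × 56.11 = 0.4167 g
% KOH = 0.4167 / 0.7537 × 100 = 55.28 %

55.28 %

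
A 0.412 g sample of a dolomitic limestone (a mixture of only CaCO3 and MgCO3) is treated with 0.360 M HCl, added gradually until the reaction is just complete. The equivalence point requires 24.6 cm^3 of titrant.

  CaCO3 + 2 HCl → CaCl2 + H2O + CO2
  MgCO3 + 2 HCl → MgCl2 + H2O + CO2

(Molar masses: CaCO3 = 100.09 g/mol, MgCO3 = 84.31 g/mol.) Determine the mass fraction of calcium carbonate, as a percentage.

n(HCl) = 0.0246 × 0.360 = 8.86 × 10^-3 mol
Let x = n(CaCO3), y = n(MgCO3).
Titrant: 2x + 2y = 8.86 × 10^-3;  mass: 100.09x + 84.31y = 0.412
Solving, x = 2.45 × 10^-3 mol, y = 1.98 × 10^-3 mol
mass of CaCO3 = 2.45 × 10^-3 × 100.09 = 0.245 g
% CaCO3 = 0.245 / 0.412 × 100 = 59.5 %

59.5 %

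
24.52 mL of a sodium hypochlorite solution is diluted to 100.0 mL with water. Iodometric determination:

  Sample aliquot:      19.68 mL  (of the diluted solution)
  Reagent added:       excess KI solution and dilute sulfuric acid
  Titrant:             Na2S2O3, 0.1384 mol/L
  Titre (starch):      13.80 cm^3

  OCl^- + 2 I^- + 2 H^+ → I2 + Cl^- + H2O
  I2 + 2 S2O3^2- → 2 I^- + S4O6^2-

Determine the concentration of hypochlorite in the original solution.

n(S2O3^2-) = 0.01380 × 0.1384 = 1.910 × 10^-3 mol
n(I2) = n(S2O3^2-)/2 = 9.550 × 10^-4 mol
n(OCl^-) in the aliquot = 9.550 × 10^-4 mol (1:1 ratio)
[OCl^-]_dilute = 9.550 × 10^-4 / 0.01968 = 0.04852 mol/L
[OCl^-]_original = 0.04852 × 100.0/24.52 = 0.1979 mol/L

0.1979 mol/L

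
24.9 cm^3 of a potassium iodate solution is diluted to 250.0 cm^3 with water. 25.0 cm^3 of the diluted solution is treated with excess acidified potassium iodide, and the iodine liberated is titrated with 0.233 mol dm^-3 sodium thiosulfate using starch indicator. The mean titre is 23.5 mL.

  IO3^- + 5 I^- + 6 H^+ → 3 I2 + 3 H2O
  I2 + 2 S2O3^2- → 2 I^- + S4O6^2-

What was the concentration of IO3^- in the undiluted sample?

0.366 mol/L

n(S2O3^2-) = 0.0235 × 0.233 = 5.48 × 10^-3 mol
n(I2) = n(S2O3^2-)/2 = 2.74 × 10^-3 mol
From the 1:3 ratio, n(IO3^-) in the aliquot = 1/3 × 2.74 × 10^-3 = 9.13 × 10^-4 mol
[IO3^-]_dilute = 9.13 × 10^-4 / 0.0250 = 0.0365 mol/L
[IO3^-]_original = 0.0365 × 250.0/24.9 = 0.366 mol/L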